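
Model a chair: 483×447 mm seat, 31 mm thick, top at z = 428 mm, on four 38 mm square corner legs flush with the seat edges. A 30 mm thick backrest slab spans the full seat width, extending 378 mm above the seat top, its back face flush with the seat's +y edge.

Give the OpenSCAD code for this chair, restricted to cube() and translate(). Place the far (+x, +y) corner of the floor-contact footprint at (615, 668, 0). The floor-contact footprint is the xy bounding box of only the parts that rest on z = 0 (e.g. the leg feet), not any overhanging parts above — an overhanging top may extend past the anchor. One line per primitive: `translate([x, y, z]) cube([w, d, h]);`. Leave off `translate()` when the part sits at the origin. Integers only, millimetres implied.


translate([132, 221, 397]) cube([483, 447, 31]);
translate([132, 221, 0]) cube([38, 38, 397]);
translate([577, 221, 0]) cube([38, 38, 397]);
translate([132, 630, 0]) cube([38, 38, 397]);
translate([577, 630, 0]) cube([38, 38, 397]);
translate([132, 638, 428]) cube([483, 30, 378]);


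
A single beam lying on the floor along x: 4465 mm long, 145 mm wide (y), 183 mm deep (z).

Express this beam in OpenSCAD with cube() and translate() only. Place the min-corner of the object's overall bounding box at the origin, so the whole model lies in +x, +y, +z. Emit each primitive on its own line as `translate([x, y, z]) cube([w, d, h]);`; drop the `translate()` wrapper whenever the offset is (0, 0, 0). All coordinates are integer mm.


cube([4465, 145, 183]);


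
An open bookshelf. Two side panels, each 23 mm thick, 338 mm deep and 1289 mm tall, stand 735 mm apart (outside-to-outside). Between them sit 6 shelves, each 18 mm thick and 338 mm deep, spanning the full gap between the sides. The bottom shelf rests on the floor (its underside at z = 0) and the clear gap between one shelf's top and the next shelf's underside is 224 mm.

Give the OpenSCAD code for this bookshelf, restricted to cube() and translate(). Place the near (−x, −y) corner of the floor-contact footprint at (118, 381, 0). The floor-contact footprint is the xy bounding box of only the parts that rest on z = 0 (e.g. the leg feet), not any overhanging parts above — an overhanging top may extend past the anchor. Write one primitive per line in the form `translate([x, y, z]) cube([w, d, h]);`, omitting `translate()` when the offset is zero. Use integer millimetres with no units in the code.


translate([118, 381, 0]) cube([23, 338, 1289]);
translate([830, 381, 0]) cube([23, 338, 1289]);
translate([141, 381, 0]) cube([689, 338, 18]);
translate([141, 381, 242]) cube([689, 338, 18]);
translate([141, 381, 484]) cube([689, 338, 18]);
translate([141, 381, 726]) cube([689, 338, 18]);
translate([141, 381, 968]) cube([689, 338, 18]);
translate([141, 381, 1210]) cube([689, 338, 18]);


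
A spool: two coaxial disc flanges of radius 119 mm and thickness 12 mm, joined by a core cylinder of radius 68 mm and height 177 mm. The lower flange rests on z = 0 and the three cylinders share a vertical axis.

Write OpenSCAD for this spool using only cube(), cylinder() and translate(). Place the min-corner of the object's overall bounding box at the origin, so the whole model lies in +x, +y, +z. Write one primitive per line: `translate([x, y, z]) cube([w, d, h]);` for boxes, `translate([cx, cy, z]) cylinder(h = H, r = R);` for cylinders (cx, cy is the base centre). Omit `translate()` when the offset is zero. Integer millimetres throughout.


translate([119, 119, 0]) cylinder(h = 12, r = 119);
translate([119, 119, 12]) cylinder(h = 177, r = 68);
translate([119, 119, 189]) cylinder(h = 12, r = 119);


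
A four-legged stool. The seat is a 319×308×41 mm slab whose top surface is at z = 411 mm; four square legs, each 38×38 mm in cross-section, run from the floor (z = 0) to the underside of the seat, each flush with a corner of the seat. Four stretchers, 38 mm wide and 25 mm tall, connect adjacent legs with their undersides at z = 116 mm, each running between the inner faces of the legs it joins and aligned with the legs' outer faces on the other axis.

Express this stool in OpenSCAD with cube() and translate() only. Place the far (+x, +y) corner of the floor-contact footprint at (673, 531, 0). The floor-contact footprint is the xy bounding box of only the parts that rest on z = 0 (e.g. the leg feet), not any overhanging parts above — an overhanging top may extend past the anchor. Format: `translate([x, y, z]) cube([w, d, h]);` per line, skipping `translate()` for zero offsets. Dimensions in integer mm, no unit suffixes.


// leg_h = 411 - 41 = 370
// stretcher span = 319 - 2*38 = 243
translate([354, 223, 370]) cube([319, 308, 41]);
translate([354, 223, 0]) cube([38, 38, 370]);
translate([635, 223, 0]) cube([38, 38, 370]);
translate([354, 493, 0]) cube([38, 38, 370]);
translate([635, 493, 0]) cube([38, 38, 370]);
translate([392, 223, 116]) cube([243, 38, 25]);
translate([392, 493, 116]) cube([243, 38, 25]);
translate([354, 261, 116]) cube([38, 232, 25]);
translate([635, 261, 116]) cube([38, 232, 25]);


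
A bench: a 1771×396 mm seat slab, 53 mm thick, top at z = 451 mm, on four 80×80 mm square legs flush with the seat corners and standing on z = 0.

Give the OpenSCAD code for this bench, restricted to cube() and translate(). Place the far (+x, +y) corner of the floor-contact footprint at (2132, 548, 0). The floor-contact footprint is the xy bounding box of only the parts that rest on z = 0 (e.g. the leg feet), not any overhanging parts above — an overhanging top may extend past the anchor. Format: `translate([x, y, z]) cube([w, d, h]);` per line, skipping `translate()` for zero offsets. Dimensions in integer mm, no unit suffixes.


translate([361, 152, 398]) cube([1771, 396, 53]);
translate([361, 152, 0]) cube([80, 80, 398]);
translate([361, 468, 0]) cube([80, 80, 398]);
translate([2052, 152, 0]) cube([80, 80, 398]);
translate([2052, 468, 0]) cube([80, 80, 398]);


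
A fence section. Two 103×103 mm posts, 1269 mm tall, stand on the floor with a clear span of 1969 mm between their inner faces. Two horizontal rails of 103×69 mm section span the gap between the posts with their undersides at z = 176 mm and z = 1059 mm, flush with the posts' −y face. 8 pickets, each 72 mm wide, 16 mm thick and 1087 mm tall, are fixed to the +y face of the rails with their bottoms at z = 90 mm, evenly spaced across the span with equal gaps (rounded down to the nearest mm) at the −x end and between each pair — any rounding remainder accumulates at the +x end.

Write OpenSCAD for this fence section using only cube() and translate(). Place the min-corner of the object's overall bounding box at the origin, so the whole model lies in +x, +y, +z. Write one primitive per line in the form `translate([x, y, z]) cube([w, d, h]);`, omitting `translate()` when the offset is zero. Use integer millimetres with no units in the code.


cube([103, 103, 1269]);
translate([2072, 0, 0]) cube([103, 103, 1269]);
translate([103, 0, 176]) cube([1969, 103, 69]);
translate([103, 0, 1059]) cube([1969, 103, 69]);
translate([257, 103, 90]) cube([72, 16, 1087]);
translate([483, 103, 90]) cube([72, 16, 1087]);
translate([709, 103, 90]) cube([72, 16, 1087]);
translate([935, 103, 90]) cube([72, 16, 1087]);
translate([1161, 103, 90]) cube([72, 16, 1087]);
translate([1387, 103, 90]) cube([72, 16, 1087]);
translate([1613, 103, 90]) cube([72, 16, 1087]);
translate([1839, 103, 90]) cube([72, 16, 1087]);


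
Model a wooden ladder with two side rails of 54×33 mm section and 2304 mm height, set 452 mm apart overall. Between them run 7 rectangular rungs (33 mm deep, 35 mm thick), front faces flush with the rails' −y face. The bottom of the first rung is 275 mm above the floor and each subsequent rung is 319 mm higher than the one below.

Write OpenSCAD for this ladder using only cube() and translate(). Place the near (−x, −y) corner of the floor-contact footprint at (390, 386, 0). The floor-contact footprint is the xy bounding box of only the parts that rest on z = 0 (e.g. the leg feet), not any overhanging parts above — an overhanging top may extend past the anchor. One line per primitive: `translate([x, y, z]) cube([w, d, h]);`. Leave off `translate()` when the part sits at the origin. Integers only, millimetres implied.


// rung span = 452 - 2*54 = 344
// rung[k] z = 275 + k*319
translate([390, 386, 0]) cube([54, 33, 2304]);
translate([788, 386, 0]) cube([54, 33, 2304]);
translate([444, 386, 275]) cube([344, 33, 35]);
translate([444, 386, 594]) cube([344, 33, 35]);
translate([444, 386, 913]) cube([344, 33, 35]);
translate([444, 386, 1232]) cube([344, 33, 35]);
translate([444, 386, 1551]) cube([344, 33, 35]);
translate([444, 386, 1870]) cube([344, 33, 35]);
translate([444, 386, 2189]) cube([344, 33, 35]);


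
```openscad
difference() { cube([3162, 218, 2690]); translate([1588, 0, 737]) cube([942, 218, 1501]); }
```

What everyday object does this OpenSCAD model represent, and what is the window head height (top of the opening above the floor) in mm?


A wall with a window opening. The window head height is 2238 mm.

A wall with a rectangular opening subtracted — a window. Sill at z = 737, opening 1501 mm tall, so the head is at 737 + 1501 = 2238 mm.


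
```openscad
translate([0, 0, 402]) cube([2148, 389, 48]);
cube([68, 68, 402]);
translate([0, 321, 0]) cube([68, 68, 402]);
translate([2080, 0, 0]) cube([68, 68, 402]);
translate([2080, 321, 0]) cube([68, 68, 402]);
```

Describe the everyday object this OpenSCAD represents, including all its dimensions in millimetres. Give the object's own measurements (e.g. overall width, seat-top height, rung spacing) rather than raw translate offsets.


A bench: a 2148×389 mm seat slab, 48 mm thick, top at z = 450 mm, on four 68×68 mm square legs flush with the seat corners and standing on z = 0.


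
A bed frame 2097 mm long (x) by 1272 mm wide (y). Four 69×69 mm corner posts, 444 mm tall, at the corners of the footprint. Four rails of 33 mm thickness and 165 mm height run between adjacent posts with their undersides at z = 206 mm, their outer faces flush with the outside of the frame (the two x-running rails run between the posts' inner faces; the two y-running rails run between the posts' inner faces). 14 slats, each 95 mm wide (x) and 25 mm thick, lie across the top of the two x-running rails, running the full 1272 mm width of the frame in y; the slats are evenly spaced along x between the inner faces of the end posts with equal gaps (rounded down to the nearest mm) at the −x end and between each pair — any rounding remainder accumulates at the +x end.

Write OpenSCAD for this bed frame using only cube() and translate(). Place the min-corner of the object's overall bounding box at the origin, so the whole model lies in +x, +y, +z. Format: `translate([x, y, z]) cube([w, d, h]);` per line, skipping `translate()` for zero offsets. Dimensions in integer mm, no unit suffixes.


cube([69, 69, 444]);
translate([0, 1203, 0]) cube([69, 69, 444]);
translate([2028, 0, 0]) cube([69, 69, 444]);
translate([2028, 1203, 0]) cube([69, 69, 444]);
translate([69, 0, 206]) cube([1959, 33, 165]);
translate([69, 1239, 206]) cube([1959, 33, 165]);
translate([0, 69, 206]) cube([33, 1134, 165]);
translate([2064, 69, 206]) cube([33, 1134, 165]);
translate([110, 0, 371]) cube([95, 1272, 25]);
translate([246, 0, 371]) cube([95, 1272, 25]);
translate([382, 0, 371]) cube([95, 1272, 25]);
translate([518, 0, 371]) cube([95, 1272, 25]);
translate([654, 0, 371]) cube([95, 1272, 25]);
translate([790, 0, 371]) cube([95, 1272, 25]);
translate([926, 0, 371]) cube([95, 1272, 25]);
translate([1062, 0, 371]) cube([95, 1272, 25]);
translate([1198, 0, 371]) cube([95, 1272, 25]);
translate([1334, 0, 371]) cube([95, 1272, 25]);
translate([1470, 0, 371]) cube([95, 1272, 25]);
translate([1606, 0, 371]) cube([95, 1272, 25]);
translate([1742, 0, 371]) cube([95, 1272, 25]);
translate([1878, 0, 371]) cube([95, 1272, 25]);


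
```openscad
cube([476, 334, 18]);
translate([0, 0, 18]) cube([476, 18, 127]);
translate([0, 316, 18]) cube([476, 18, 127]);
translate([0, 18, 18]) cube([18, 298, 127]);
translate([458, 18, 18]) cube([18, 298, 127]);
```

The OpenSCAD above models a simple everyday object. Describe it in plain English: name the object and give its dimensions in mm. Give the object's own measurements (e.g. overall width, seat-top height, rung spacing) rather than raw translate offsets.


An open-topped rectangular box: outside dimensions 476×334×145 mm, with a uniform wall and base thickness of 18 mm. The base is a full 476×334 slab on the floor; four walls sit on top of the base. The front and back walls (the −y and +y sides) span the full width; the two side walls fit between them.


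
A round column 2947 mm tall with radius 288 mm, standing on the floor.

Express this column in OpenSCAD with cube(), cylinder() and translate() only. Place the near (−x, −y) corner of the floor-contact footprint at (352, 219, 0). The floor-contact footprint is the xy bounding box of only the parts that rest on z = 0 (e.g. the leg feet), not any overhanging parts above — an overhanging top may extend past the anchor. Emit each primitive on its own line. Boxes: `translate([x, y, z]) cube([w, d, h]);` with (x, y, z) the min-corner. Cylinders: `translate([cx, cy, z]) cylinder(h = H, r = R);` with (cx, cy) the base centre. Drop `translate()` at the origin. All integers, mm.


translate([640, 507, 0]) cylinder(h = 2947, r = 288);


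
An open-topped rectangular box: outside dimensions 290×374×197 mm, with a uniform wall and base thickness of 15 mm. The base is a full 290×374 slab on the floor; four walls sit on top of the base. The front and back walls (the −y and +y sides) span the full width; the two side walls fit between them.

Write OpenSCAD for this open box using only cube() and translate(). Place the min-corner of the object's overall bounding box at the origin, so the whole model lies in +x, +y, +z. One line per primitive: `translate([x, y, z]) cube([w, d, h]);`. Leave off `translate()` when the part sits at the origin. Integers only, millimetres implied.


cube([290, 374, 15]);
translate([0, 0, 15]) cube([290, 15, 182]);
translate([0, 359, 15]) cube([290, 15, 182]);
translate([0, 15, 15]) cube([15, 344, 182]);
translate([275, 15, 15]) cube([15, 344, 182]);


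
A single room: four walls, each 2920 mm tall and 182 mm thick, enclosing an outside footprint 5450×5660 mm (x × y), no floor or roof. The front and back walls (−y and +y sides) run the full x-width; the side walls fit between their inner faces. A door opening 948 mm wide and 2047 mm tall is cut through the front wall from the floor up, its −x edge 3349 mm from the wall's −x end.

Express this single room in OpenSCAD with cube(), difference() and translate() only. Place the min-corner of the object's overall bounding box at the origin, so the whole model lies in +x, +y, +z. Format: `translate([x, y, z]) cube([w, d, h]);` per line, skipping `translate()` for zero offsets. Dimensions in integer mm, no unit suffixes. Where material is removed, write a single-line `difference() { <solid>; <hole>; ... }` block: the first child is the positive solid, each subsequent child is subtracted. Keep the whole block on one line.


difference() { cube([5450, 182, 2920]); translate([3349, 0, 0]) cube([948, 182, 2047]); }
translate([0, 5478, 0]) cube([5450, 182, 2920]);
translate([0, 182, 0]) cube([182, 5296, 2920]);
translate([5268, 182, 0]) cube([182, 5296, 2920]);


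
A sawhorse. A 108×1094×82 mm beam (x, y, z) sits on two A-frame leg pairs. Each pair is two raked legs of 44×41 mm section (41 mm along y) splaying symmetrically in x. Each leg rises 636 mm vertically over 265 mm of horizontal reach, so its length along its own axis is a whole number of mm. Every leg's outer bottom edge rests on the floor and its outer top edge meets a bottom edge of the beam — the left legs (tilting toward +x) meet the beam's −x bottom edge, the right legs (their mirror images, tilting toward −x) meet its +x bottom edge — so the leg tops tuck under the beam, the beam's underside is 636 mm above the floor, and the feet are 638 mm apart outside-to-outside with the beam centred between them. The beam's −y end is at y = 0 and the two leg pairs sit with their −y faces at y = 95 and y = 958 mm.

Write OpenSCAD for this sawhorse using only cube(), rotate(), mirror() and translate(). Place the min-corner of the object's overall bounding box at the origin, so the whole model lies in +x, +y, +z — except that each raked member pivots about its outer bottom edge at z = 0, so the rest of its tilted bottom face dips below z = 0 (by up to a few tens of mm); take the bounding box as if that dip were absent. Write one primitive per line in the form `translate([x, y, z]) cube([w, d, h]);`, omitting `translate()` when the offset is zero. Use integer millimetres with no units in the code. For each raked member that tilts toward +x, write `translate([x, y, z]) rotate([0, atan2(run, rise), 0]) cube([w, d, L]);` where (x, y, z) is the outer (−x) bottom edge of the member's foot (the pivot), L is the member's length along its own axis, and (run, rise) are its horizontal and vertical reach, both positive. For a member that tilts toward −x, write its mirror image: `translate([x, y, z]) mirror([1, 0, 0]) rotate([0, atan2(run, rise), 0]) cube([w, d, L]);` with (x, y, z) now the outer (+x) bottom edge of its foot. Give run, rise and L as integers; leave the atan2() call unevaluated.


translate([265, 0, 636]) cube([108, 1094, 82]);
translate([0, 95, 0]) rotate([0, atan2(265, 636), 0]) cube([44, 41, 689]);
translate([638, 95, 0]) mirror([1, 0, 0]) rotate([0, atan2(265, 636), 0]) cube([44, 41, 689]);
translate([0, 958, 0]) rotate([0, atan2(265, 636), 0]) cube([44, 41, 689]);
translate([638, 958, 0]) mirror([1, 0, 0]) rotate([0, atan2(265, 636), 0]) cube([44, 41, 689]);


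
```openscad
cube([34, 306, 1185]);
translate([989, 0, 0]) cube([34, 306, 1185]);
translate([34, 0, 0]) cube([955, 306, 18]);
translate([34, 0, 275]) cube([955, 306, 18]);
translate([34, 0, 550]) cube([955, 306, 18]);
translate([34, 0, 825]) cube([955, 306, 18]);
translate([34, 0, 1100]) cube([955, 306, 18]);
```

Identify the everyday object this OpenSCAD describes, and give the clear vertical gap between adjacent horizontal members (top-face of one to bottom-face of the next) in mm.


A bookshelf. The clear shelf gap is 257 mm.

Two tall side panels with 5 horizontal boards between them — a bookshelf. The first two shelf undersides are at z = 0 and z = 275; with shelf thickness 18, the clear gap is 275 − 0 − 18 = 257 mm.


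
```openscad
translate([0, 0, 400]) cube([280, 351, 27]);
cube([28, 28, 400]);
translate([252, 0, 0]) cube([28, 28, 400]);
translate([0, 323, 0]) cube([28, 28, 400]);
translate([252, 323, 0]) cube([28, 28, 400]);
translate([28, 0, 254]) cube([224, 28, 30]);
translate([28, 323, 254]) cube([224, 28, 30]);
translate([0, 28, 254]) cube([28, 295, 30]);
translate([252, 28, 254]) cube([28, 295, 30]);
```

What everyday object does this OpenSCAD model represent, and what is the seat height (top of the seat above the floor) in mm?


A stool. The seat height is 427 mm.

A 280×351×27 slab at z = 400 on four corner posts — a stool. The seat top is 400 + 27 = 427 mm.


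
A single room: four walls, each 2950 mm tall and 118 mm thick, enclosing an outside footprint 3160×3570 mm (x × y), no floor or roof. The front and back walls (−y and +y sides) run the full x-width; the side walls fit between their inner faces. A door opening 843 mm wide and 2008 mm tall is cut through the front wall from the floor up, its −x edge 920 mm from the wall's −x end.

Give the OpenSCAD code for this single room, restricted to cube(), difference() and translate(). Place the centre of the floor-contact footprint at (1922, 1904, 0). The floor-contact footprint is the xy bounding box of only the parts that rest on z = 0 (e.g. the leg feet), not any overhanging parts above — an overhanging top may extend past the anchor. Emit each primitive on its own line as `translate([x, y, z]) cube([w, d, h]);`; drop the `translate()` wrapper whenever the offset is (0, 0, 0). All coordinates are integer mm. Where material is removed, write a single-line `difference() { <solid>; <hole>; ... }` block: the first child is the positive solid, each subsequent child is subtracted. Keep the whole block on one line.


difference() { translate([342, 119, 0]) cube([3160, 118, 2950]); translate([1262, 119, 0]) cube([843, 118, 2008]); }
translate([342, 3571, 0]) cube([3160, 118, 2950]);
translate([342, 237, 0]) cube([118, 3334, 2950]);
translate([3384, 237, 0]) cube([118, 3334, 2950]);


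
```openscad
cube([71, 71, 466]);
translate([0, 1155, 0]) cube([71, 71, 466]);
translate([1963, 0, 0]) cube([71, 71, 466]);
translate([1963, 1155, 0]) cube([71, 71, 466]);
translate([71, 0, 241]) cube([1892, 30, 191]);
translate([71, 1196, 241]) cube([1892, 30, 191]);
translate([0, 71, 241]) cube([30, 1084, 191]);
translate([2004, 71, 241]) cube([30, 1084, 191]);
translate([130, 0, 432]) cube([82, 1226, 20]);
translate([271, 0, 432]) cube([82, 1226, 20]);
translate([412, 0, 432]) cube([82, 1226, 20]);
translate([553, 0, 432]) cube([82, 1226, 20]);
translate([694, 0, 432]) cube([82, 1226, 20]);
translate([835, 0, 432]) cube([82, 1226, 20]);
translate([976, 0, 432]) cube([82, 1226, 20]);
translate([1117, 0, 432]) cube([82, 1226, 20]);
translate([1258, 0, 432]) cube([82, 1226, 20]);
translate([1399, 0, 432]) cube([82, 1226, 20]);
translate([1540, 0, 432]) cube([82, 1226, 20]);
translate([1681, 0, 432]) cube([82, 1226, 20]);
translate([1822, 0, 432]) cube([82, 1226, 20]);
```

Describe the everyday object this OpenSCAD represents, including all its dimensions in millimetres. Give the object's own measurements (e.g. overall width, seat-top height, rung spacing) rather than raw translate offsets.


A bed frame 2034 mm long (x) by 1226 mm wide (y). Four 71×71 mm corner posts, 466 mm tall, at the corners of the footprint. Four rails of 30 mm thickness and 191 mm height run between adjacent posts with their undersides at z = 241 mm, their outer faces flush with the outside of the frame (the two x-running rails run between the posts' inner faces; the two y-running rails run between the posts' inner faces). 13 slats, each 82 mm wide (x) and 20 mm thick, lie across the top of the two x-running rails, running the full 1226 mm width of the frame in y; along x they sit between the end posts with a 59 mm gap after the −x posts and between neighbouring slats and before the +x posts.


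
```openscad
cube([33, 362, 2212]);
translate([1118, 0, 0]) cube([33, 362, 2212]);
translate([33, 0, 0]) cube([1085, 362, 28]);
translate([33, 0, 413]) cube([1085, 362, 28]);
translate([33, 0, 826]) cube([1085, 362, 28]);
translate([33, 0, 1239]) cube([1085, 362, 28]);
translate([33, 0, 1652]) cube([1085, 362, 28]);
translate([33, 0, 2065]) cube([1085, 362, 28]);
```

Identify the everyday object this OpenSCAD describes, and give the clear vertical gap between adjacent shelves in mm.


A bookshelf. The clear shelf gap is 385 mm.

Two tall side panels with 6 horizontal boards between them — a bookshelf. The first two shelf undersides are at z = 0 and z = 413; with shelf thickness 28, the clear gap is 413 − 0 − 28 = 385 mm.


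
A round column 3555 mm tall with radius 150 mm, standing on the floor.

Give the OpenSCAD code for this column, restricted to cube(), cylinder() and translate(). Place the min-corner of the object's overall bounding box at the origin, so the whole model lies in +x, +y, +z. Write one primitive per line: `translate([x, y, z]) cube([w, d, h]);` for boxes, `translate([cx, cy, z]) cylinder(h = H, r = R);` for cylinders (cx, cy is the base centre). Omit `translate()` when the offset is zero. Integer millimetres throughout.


translate([150, 150, 0]) cylinder(h = 3555, r = 150);


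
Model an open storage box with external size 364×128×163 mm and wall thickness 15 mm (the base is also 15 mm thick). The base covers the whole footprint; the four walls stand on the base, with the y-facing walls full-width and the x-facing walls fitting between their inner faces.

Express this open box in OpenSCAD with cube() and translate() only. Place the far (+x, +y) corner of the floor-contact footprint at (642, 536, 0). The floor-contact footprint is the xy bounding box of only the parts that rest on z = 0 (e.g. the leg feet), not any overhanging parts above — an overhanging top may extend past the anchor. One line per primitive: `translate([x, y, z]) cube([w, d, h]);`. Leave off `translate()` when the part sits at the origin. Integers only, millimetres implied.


translate([278, 408, 0]) cube([364, 128, 15]);
translate([278, 408, 15]) cube([364, 15, 148]);
translate([278, 521, 15]) cube([364, 15, 148]);
translate([278, 423, 15]) cube([15, 98, 148]);
translate([627, 423, 15]) cube([15, 98, 148]);


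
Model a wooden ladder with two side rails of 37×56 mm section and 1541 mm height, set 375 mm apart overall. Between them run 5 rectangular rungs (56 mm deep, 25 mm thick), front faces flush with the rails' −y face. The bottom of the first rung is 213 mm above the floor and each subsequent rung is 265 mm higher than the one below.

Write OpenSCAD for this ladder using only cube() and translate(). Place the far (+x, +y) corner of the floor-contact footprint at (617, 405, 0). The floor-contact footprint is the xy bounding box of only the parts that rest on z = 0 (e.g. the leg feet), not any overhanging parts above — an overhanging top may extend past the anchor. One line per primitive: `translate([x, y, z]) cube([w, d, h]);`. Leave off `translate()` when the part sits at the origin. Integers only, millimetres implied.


// rung span = 375 - 2*37 = 301
// rung[k] z = 213 + k*265
translate([242, 349, 0]) cube([37, 56, 1541]);
translate([580, 349, 0]) cube([37, 56, 1541]);
translate([279, 349, 213]) cube([301, 56, 25]);
translate([279, 349, 478]) cube([301, 56, 25]);
translate([279, 349, 743]) cube([301, 56, 25]);
translate([279, 349, 1008]) cube([301, 56, 25]);
translate([279, 349, 1273]) cube([301, 56, 25]);


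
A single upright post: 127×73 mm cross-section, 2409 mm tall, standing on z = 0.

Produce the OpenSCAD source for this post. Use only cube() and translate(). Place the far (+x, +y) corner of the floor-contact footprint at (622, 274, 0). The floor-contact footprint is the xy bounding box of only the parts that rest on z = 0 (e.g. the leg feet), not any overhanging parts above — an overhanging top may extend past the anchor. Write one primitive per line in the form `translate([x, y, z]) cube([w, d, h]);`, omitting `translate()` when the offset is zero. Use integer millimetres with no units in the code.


translate([495, 201, 0]) cube([127, 73, 2409]);


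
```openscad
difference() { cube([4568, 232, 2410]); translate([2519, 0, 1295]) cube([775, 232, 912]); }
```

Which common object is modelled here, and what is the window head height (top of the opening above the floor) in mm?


A wall with a window opening. The window head height is 2207 mm.

A wall with a rectangular opening subtracted — a window. Sill at z = 1295, opening 912 mm tall, so the head is at 1295 + 912 = 2207 mm.


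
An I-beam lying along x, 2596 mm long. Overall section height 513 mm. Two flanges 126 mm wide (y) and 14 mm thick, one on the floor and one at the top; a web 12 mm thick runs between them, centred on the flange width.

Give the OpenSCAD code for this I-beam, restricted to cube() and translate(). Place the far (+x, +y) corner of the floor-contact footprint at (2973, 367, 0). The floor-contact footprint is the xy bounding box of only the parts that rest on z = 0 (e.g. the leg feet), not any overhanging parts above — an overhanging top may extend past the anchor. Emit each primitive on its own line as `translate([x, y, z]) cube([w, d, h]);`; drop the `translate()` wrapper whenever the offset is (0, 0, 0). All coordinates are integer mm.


translate([377, 241, 0]) cube([2596, 126, 14]);
translate([377, 298, 14]) cube([2596, 12, 485]);
translate([377, 241, 499]) cube([2596, 126, 14]);


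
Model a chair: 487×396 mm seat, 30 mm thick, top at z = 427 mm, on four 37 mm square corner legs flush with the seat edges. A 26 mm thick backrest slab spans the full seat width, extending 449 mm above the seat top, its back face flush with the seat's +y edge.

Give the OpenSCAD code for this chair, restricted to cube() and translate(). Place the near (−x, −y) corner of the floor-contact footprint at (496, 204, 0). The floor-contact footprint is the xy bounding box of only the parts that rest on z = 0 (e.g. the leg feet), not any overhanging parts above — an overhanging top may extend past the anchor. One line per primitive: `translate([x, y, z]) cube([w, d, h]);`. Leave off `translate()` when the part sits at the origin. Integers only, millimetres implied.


translate([496, 204, 397]) cube([487, 396, 30]);
translate([496, 204, 0]) cube([37, 37, 397]);
translate([946, 204, 0]) cube([37, 37, 397]);
translate([496, 563, 0]) cube([37, 37, 397]);
translate([946, 563, 0]) cube([37, 37, 397]);
translate([496, 574, 427]) cube([487, 26, 449]);


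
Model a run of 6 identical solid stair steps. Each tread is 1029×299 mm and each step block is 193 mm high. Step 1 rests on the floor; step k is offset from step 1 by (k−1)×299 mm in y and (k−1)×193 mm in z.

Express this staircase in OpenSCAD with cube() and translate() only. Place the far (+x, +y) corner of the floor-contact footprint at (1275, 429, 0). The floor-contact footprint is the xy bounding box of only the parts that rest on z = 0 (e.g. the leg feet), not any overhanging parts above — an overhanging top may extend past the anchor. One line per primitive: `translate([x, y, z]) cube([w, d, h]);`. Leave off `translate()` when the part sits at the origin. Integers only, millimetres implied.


translate([246, 130, 0]) cube([1029, 299, 193]);
translate([246, 429, 193]) cube([1029, 299, 193]);
translate([246, 728, 386]) cube([1029, 299, 193]);
translate([246, 1027, 579]) cube([1029, 299, 193]);
translate([246, 1326, 772]) cube([1029, 299, 193]);
translate([246, 1625, 965]) cube([1029, 299, 193]);


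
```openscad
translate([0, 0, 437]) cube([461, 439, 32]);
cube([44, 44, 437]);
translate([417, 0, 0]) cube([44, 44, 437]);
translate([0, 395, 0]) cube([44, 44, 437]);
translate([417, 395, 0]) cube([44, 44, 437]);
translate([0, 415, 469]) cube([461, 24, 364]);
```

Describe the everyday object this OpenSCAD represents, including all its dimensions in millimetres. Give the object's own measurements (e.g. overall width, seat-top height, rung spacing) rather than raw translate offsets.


A chair. The seat is a 461×439×32 mm slab with its top at z = 469 mm, on four 44×44 mm corner legs (flush with the seat edges, standing on z = 0). A flat backrest 24 mm thick, 364 mm tall, spans the full seat width and rises from the seat top along its +y edge, rear face flush with the rear of the seat.


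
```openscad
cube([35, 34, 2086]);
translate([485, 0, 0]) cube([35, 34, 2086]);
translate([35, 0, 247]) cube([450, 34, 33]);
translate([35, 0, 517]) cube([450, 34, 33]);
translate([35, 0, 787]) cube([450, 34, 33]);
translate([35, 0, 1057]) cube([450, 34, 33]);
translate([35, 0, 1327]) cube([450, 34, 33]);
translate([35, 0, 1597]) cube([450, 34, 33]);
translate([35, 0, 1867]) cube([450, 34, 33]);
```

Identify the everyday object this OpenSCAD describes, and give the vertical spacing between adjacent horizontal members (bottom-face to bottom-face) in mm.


A ladder. The rung spacing is 270 mm.

Two tall 35×34 posts with 7 short bars between them — a ladder. Adjacent rungs sit at z = 247 and z = 517, so the spacing is 517 − 247 = 270 mm.


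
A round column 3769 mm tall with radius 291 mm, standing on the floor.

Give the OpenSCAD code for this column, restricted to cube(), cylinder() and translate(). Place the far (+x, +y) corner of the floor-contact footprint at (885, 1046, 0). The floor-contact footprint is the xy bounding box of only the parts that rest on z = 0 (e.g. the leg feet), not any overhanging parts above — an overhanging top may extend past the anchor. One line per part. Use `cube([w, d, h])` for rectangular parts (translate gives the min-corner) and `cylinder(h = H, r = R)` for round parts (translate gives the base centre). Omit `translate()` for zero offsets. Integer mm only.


translate([594, 755, 0]) cylinder(h = 3769, r = 291);


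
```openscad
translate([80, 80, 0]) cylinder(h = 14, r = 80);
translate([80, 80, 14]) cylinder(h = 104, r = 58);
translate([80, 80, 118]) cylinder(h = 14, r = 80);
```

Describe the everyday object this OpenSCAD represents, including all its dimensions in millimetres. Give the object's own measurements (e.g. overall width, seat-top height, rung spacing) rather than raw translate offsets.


A spool: two coaxial disc flanges of radius 80 mm and thickness 14 mm, joined by a core cylinder of radius 58 mm and height 104 mm. The lower flange rests on z = 0 and the three cylinders share a vertical axis.


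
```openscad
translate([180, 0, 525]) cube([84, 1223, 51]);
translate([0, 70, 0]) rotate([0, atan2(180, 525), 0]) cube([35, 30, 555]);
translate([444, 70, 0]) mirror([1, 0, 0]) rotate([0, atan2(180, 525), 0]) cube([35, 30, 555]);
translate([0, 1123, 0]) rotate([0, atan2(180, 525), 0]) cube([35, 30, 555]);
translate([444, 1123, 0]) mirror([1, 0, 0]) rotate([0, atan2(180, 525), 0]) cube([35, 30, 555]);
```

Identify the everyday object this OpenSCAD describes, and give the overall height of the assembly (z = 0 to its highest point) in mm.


A sawhorse. The overall height is 576 mm.

A beam across two mirrored pairs of raked legs — a sawhorse. The beam's underside is at z = 525 (matching the legs' vertical rise in atan2(180, 525)) and the beam is 51 mm tall, so its top is at 525 + 51 = 576 mm. The raked legs top out at the beam's underside, so that is the highest point.


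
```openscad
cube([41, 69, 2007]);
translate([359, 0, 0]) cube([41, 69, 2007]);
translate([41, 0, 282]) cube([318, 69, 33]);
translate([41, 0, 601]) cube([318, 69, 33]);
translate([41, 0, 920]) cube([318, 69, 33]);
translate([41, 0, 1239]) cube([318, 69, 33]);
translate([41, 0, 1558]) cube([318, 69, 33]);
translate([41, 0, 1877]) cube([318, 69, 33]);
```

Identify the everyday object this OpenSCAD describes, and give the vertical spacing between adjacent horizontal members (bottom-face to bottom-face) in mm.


A ladder. The rung spacing is 319 mm.

Two tall 41×69 posts with 6 short bars between them — a ladder. Adjacent rungs sit at z = 282 and z = 601, so the spacing is 601 − 282 = 319 mm.


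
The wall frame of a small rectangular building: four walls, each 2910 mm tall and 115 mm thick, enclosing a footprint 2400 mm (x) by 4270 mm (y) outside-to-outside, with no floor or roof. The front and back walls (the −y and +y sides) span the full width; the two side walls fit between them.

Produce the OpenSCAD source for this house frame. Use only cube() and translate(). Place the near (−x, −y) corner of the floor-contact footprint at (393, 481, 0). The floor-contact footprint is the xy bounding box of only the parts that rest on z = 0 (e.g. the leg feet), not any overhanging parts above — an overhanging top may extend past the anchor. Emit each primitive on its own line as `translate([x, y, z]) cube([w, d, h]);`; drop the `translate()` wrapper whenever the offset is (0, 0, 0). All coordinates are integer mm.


translate([393, 481, 0]) cube([2400, 115, 2910]);
translate([393, 4636, 0]) cube([2400, 115, 2910]);
translate([393, 596, 0]) cube([115, 4040, 2910]);
translate([2678, 596, 0]) cube([115, 4040, 2910]);


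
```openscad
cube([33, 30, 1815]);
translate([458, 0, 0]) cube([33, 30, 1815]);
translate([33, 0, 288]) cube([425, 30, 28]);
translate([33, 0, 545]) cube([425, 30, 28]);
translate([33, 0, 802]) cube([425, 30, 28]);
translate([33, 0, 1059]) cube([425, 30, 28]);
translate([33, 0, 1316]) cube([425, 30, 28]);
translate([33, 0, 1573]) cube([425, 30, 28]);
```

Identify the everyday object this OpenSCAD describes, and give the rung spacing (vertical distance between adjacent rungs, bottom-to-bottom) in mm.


A ladder. The rung spacing is 257 mm.

Two tall 33×30 posts with 6 short bars between them — a ladder. Adjacent rungs sit at z = 288 and z = 545, so the spacing is 545 − 288 = 257 mm.


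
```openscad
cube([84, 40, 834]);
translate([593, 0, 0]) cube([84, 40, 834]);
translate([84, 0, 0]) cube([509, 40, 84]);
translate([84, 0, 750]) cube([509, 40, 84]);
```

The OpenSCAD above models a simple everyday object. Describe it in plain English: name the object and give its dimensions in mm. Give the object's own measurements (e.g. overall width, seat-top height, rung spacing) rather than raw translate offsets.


A rectangular picture frame lying in the x–z plane (depth along y). The opening is 509 mm wide (x) by 666 mm tall (z), surrounded by a border 84 mm wide on all four sides. The frame is 40 mm deep and is made of two full-height vertical stiles with two horizontal rails fitted between them.


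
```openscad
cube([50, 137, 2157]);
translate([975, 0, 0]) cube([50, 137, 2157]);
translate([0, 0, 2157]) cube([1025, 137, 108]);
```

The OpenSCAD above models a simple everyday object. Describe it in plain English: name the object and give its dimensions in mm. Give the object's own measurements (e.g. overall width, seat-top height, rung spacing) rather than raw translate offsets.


A door frame. The clear opening is 925 mm wide and 2157 mm high. Two 50 mm wide jambs, 137 mm deep, stand either side of the opening from the floor to the top of the opening. A 108 mm thick head sits across the top of both jambs, spanning the full outside width of the frame.


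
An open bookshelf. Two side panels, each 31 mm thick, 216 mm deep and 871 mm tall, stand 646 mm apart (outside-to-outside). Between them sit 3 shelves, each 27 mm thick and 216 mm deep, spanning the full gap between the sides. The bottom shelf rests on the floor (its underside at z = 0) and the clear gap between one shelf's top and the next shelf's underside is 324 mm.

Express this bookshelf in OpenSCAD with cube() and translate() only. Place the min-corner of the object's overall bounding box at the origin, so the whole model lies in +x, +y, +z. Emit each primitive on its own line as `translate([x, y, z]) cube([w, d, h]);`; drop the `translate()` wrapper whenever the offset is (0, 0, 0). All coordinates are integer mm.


cube([31, 216, 871]);
translate([615, 0, 0]) cube([31, 216, 871]);
translate([31, 0, 0]) cube([584, 216, 27]);
translate([31, 0, 351]) cube([584, 216, 27]);
translate([31, 0, 702]) cube([584, 216, 27]);


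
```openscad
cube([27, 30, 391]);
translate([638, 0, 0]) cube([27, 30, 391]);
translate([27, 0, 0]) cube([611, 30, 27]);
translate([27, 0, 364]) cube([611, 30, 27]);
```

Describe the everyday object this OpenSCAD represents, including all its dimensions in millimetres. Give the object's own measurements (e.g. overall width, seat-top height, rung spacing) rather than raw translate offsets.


A rectangular picture frame lying in the x–z plane (depth along y). The opening is 611 mm wide (x) by 337 mm tall (z), surrounded by a border 27 mm wide on all four sides. The frame is 30 mm deep and is made of two full-height vertical stiles with two horizontal rails fitted between them.


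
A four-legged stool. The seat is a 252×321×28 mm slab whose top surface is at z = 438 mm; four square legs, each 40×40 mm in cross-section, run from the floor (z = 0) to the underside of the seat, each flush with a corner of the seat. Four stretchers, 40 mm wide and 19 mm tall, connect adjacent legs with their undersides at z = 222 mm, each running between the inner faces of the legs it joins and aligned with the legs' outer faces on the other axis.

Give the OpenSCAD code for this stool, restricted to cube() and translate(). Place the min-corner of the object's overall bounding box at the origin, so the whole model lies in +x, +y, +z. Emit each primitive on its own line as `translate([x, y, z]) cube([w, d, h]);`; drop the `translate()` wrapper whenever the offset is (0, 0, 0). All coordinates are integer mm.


translate([0, 0, 410]) cube([252, 321, 28]);
cube([40, 40, 410]);
translate([212, 0, 0]) cube([40, 40, 410]);
translate([0, 281, 0]) cube([40, 40, 410]);
translate([212, 281, 0]) cube([40, 40, 410]);
translate([40, 0, 222]) cube([172, 40, 19]);
translate([40, 281, 222]) cube([172, 40, 19]);
translate([0, 40, 222]) cube([40, 241, 19]);
translate([212, 40, 222]) cube([40, 241, 19]);
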